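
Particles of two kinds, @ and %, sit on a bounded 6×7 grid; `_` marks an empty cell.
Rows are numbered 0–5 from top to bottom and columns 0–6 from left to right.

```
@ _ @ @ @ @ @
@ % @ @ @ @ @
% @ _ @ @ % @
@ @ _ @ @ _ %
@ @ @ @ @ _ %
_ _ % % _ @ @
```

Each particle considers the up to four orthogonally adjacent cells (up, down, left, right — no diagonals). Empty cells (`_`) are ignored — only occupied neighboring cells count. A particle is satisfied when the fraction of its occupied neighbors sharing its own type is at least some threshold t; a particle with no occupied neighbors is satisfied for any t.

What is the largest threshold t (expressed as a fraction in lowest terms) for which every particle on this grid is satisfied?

0/1

Row 0: (0,0)@ 1/1 · (0,2)@ 2/2 · (0,3)@ 3/3 · (0,4)@ 3/3 · (0,5)@ 3/3 · (0,6)@ 2/2
Row 1: (1,0)@ 1/3 · (1,1)% 0/3 · (1,2)@ 2/3 · (1,3)@ 4/4 · (1,4)@ 4/4 · (1,5)@ 3/4 · (1,6)@ 3/3
Row 2: (2,0)% 0/3 · (2,1)@ 1/3 · (2,3)@ 3/3 · (2,4)@ 3/4 · (2,5)% 0/3 · (2,6)@ 1/3
Row 3: (3,0)@ 2/3 · (3,1)@ 3/3 · (3,3)@ 3/3 · (3,4)@ 3/3 · (3,6)% 1/2
Row 4: (4,0)@ 2/2 · (4,1)@ 3/3 · (4,2)@ 2/3 · (4,3)@ 3/4 · (4,4)@ 2/2 · (4,6)% 1/2
Row 5: (5,2)% 1/2 · (5,3)% 1/2 · (5,5)@ 1/1 · (5,6)@ 1/2
The smallest same-type fraction is 0/3 at (1,1), which reduces to 0/1. Any threshold above that leaves this particle unsatisfied.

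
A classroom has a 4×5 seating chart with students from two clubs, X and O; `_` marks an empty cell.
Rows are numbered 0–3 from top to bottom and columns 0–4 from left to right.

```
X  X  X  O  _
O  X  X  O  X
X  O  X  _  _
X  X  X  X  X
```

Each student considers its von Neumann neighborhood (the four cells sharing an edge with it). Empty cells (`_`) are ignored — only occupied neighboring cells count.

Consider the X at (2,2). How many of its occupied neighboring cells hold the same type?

Occupied neighbors of (2,2): (1,2)=X, (3,2)=X, (2,1)=O.
Same type (X): 2 of 3.

2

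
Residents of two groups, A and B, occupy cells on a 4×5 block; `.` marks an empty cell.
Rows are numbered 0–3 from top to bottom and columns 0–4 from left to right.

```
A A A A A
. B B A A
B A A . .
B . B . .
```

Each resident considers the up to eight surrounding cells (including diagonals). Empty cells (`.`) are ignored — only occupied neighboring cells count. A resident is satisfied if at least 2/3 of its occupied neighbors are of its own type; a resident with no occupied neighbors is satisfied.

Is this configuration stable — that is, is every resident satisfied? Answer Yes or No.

Row 0: (0,0)A 1/2 unhappy · (0,1)A 2/4 unhappy · (0,2)A 3/5 unhappy · (0,3)A 4/5 ok · (0,4)A 3/3 ok
Row 1: (1,1)B 2/7 unhappy · (1,2)B 1/7 unhappy · (1,3)A 5/6 ok · (1,4)A 3/3 ok
Row 2: (2,0)B 2/3 ok · (2,1)A 1/6 unhappy · (2,2)A 2/5 unhappy
Row 3: (3,0)B 1/2 unhappy · (3,2)B 0/2 unhappy
For instance (0,0) has only 1/2 same-type neighbors, below 2/3.

No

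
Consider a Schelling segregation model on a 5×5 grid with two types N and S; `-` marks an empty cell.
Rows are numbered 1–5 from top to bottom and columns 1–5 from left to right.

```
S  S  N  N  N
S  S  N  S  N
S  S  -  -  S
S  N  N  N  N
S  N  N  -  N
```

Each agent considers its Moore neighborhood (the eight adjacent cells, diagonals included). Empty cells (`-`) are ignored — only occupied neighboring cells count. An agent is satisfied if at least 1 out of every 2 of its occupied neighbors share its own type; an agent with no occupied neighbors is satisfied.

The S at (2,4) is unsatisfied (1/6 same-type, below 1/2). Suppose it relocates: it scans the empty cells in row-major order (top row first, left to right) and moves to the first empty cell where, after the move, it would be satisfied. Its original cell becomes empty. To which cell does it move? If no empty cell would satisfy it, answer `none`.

Vacating (2,4). Empty cells in order:
  (3,3): 2/6 same-type → still unsatisfied.
  (3,4): 1/6 same-type → still unsatisfied.
  (5,4): 0/5 same-type → still unsatisfied.

none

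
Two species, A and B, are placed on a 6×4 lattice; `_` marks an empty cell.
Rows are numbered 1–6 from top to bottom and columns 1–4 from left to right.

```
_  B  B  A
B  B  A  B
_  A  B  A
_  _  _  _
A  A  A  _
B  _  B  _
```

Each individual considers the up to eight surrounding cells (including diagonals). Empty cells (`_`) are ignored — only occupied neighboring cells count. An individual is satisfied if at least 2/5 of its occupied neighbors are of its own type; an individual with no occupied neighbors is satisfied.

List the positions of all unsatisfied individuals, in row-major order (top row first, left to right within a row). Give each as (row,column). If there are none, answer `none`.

(1,2)B 3/4 ok
(1,3)B 3/5 ok
(1,4)A 1/3 unhappy
(2,1)B 2/3 ok
(2,2)B 4/6 ok
(2,3)A 3/8 unhappy
(2,4)B 2/5 ok
(3,2)A 1/4 unhappy
(3,3)B 2/5 ok
(3,4)A 1/3 unhappy
(5,1)A 1/2 ok
(5,2)A 2/4 ok
(5,3)A 1/2 ok
(6,1)B 0/2 unhappy
(6,3)B 0/2 unhappy

(1,4), (2,3), (3,2), (3,4), (6,1), (6,3)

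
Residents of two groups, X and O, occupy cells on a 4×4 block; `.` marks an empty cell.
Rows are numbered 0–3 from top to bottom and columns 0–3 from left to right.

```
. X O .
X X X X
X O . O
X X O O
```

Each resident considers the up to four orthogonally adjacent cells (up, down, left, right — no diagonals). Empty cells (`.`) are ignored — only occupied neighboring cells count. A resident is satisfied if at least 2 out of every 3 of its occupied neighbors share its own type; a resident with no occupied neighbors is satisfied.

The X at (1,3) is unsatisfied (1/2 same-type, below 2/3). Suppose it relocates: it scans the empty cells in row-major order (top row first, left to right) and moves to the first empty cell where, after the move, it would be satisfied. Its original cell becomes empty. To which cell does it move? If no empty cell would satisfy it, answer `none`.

Vacating (1,3). Empty cells in order:
  (0,0): 2/2 same-type → satisfied — stop here.

(0,0)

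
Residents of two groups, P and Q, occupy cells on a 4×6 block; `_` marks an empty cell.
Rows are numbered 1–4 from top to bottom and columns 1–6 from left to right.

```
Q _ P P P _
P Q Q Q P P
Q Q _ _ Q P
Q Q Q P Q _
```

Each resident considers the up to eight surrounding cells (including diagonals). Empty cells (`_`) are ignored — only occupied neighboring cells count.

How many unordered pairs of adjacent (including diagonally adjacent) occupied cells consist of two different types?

Scan each occupied cell's neighbors to the right and below (and the two forward diagonals) so each pair is counted once.
From row 1: 7 unlike of 13 pairs (running 7/13).
From row 2: 6 unlike of 15 pairs (running 13/28).
From row 3: 3 unlike of 10 pairs (running 16/38).
From row 4: 2 unlike of 4 pairs (running 18/42).
Total adjacent occupied pairs: 42; unlike-type pairs: 18.

18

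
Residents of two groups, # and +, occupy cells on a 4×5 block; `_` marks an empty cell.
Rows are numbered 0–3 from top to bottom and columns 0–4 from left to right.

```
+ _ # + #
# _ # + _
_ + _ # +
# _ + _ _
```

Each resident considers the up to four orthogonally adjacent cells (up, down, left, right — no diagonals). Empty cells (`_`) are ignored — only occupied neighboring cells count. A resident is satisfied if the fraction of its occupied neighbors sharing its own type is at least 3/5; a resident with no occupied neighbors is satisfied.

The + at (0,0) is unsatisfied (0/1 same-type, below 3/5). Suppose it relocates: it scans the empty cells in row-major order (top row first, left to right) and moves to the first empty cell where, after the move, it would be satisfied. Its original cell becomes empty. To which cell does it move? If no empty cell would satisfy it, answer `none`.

Vacating (0,0). Empty cells in order:
  (0,1): 0/1 same-type → still unsatisfied.
  (1,1): 1/3 same-type → still unsatisfied.
  (1,4): 2/3 same-type → satisfied — stop here.

(1,4)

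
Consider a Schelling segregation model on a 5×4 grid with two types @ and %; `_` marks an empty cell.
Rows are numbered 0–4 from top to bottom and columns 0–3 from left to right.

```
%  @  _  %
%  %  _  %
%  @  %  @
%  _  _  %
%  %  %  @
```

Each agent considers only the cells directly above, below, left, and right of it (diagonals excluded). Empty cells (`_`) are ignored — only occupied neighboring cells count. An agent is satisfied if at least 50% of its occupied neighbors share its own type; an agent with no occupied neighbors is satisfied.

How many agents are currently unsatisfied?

Row 0: (0,0)% 1/2 satisfied · (0,1)@ 0/2 not · (0,3)% 1/1 satisfied
Row 1: (1,0)% 3/3 satisfied · (1,1)% 1/3 not · (1,3)% 1/2 satisfied
Row 2: (2,0)% 2/3 satisfied · (2,1)@ 0/3 not · (2,2)% 0/2 not · (2,3)@ 0/3 not
Row 3: (3,0)% 2/2 satisfied · (3,3)% 0/2 not
Row 4: (4,0)% 2/2 satisfied · (4,1)% 2/2 satisfied · (4,2)% 1/2 satisfied · (4,3)@ 0/2 not
Unsatisfied: (0,1), (1,1), (2,1), (2,2), (2,3), (3,3), (4,3) — 7 in total.

7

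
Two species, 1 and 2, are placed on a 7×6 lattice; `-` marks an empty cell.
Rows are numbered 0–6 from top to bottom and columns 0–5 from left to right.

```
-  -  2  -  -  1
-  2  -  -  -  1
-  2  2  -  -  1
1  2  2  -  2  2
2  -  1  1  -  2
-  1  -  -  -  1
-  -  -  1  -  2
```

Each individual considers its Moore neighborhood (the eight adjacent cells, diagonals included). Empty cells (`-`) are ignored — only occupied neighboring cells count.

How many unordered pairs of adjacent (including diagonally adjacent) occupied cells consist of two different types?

12

Scan each occupied cell's neighbors to the right and below (and the two forward diagonals) so each pair is counted once.
From row 0: 0 unlike of 2 pairs (running 0/2).
From row 1: 0 unlike of 3 pairs (running 0/5).
From row 2: 3 unlike of 8 pairs (running 3/13).
From row 3: 6 unlike of 11 pairs (running 9/24).
From row 4: 2 unlike of 4 pairs (running 11/28).
From row 5: 1 unlike of 1 pairs (running 12/29).
Total adjacent occupied pairs: 29; unlike-type pairs: 12.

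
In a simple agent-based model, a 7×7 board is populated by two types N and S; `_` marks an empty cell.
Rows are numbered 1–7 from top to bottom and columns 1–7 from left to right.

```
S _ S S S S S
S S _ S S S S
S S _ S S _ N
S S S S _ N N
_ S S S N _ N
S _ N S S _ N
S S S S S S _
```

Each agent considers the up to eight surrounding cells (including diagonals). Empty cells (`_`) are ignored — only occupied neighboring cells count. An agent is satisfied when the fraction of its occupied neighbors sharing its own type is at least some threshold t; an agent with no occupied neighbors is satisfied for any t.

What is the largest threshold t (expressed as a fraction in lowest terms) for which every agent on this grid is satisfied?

0/1

(1,1)S 2/2
(1,3)S 3/3
(1,4)S 4/4
(1,5)S 5/5
(1,6)S 5/5
(1,7)S 3/3
(2,1)S 4/4
(2,2)S 5/5
(2,4)S 6/6
(2,5)S 7/7
(2,6)S 6/7
(2,7)S 3/4
(3,1)S 5/5
(3,2)S 6/6
(3,4)S 5/5
(3,5)S 5/6
(3,7)N 2/4
(4,1)S 4/4
(4,2)S 6/6
(4,3)S 7/7
(4,4)S 5/6
(4,6)N 4/5
(4,7)N 3/3
(5,2)S 5/6
(5,3)S 6/7
(5,4)S 5/7
(5,5)N 1/5
(5,7)N 3/3
(6,1)S 3/3
(6,3)N 0/7
(6,4)S 6/8
(6,5)S 5/6
(6,7)N 1/2
(7,1)S 2/2
(7,2)S 3/4
(7,3)S 3/4
(7,4)S 4/5
(7,5)S 4/4
(7,6)S 2/3
The smallest same-type fraction is 0/7 at (6,3), which reduces to 0/1. Any threshold above that leaves this agent unsatisfied.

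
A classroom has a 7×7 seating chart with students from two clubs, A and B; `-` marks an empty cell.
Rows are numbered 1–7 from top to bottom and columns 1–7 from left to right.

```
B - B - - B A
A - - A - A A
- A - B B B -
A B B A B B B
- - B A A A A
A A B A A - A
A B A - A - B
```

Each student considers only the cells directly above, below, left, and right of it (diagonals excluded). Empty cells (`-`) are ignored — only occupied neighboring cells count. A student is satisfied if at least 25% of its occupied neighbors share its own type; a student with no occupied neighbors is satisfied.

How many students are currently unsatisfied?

Row 1: (1,1)B 0/1 not · (1,3)B 0/0 satisfied · (1,6)B 0/2 not · (1,7)A 1/2 satisfied
Row 2: (2,1)A 0/1 not · (2,4)A 0/1 not · (2,6)A 1/3 satisfied · (2,7)A 2/2 satisfied
Row 3: (3,2)A 0/1 not · (3,4)B 1/3 satisfied · (3,5)B 3/3 satisfied · (3,6)B 2/3 satisfied
Row 4: (4,1)A 0/1 not · (4,2)B 1/3 satisfied · (4,3)B 2/3 satisfied · (4,4)A 1/4 satisfied · (4,5)B 2/4 satisfied · (4,6)B 3/4 satisfied · (4,7)B 1/2 satisfied
Row 5: (5,3)B 2/3 satisfied · (5,4)A 3/4 satisfied · (5,5)A 3/4 satisfied · (5,6)A 2/3 satisfied · (5,7)A 2/3 satisfied
Row 6: (6,1)A 2/2 satisfied · (6,2)A 1/3 satisfied · (6,3)B 1/4 satisfied · (6,4)A 2/3 satisfied · (6,5)A 3/3 satisfied · (6,7)A 1/2 satisfied
Row 7: (7,1)A 1/2 satisfied · (7,2)B 0/3 not · (7,3)A 0/2 not · (7,5)A 1/1 satisfied · (7,7)B 0/1 not
Unsatisfied: (1,1), (1,6), (2,1), (2,4), (3,2), (4,1), (7,2), (7,3), (7,7) — 9 in total.

9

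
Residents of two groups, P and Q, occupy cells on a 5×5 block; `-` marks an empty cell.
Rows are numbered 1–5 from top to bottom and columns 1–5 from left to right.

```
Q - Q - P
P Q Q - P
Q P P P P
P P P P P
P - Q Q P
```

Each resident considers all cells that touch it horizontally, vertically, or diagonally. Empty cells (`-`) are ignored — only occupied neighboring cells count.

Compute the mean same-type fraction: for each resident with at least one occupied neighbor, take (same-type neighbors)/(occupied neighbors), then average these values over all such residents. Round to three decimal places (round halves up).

0.665

Row 1: (1,1)Q 1/2 · (1,3)Q 2/2 · (1,5)P 1/1
Row 2: (2,1)P 1/4 · (2,2)Q 4/7 · (2,3)Q 2/5 · (2,5)P 3/3
Row 3: (3,1)Q 1/5 · (3,2)P 5/8 · (3,3)P 5/7 · (3,4)P 6/7 · (3,5)P 4/4
Row 4: (4,1)P 3/4 · (4,2)P 5/7 · (4,3)P 5/7 · (4,4)P 6/8 · (4,5)P 4/5
Row 5: (5,1)P 2/2 · (5,3)Q 1/4 · (5,4)Q 1/5 · (5,5)P 2/3
Sum over 21 residents: 1/2 + 2/2 + 1/1 + 1/4 + 4/7 + 2/5 + 3/3 + 1/5 + 5/8 + 5/7 + 6/7 + 4/4 + 3/4 + 5/7 + 5/7 + 6/8 + 4/5 + 2/2 + 1/4 + 1/5 + 2/3 = 11729/840; mean = 11729/840 ÷ 21 = 11729/17640 = 0.664909… → 0.665.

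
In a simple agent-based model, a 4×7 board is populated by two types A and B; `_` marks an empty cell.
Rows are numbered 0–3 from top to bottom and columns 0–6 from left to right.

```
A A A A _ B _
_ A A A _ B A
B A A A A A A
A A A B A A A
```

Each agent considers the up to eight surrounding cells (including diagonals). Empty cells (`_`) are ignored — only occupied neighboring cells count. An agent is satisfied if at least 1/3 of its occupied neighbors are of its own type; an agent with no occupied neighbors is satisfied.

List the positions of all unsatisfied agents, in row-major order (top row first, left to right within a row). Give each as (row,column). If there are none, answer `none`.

(0,0)A 2/2 ok
(0,1)A 4/4 ok
(0,2)A 5/5 ok
(0,3)A 3/3 ok
(0,5)B 1/2 ok
(1,1)A 6/7 ok
(1,2)A 8/8 ok
(1,3)A 6/6 ok
(1,5)B 1/5 unhappy
(1,6)A 2/4 ok
(2,0)B 0/4 unhappy
(2,1)A 6/7 ok
(2,2)A 7/8 ok
(2,3)A 6/7 ok
(2,4)A 5/7 ok
(2,5)A 6/7 ok
(2,6)A 4/5 ok
(3,0)A 2/3 ok
(3,1)A 4/5 ok
(3,2)A 4/5 ok
(3,3)B 0/5 unhappy
(3,4)A 4/5 ok
(3,5)A 5/5 ok
(3,6)A 3/3 ok

(1,5), (2,0), (3,3)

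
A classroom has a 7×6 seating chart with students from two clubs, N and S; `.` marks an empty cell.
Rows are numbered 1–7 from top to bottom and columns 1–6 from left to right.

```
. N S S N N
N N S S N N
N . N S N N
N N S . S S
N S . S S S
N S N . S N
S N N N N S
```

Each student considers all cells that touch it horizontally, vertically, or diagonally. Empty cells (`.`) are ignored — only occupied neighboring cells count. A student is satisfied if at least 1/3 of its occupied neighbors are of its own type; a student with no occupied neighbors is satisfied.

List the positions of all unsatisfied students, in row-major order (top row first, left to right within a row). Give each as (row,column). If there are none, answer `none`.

Row 1: (1,2)N 2/4 ✓ · (1,3)S 3/5 ✓ · (1,4)S 3/5 ✓ · (1,5)N 3/5 ✓ · (1,6)N 3/3 ✓
Row 2: (2,1)N 3/3 ✓ · (2,2)N 4/6 ✓ · (2,3)S 4/7 ✓ · (2,4)S 4/8 ✓ · (2,5)N 5/8 ✓ · (2,6)N 5/5 ✓
Row 3: (3,1)N 4/4 ✓ · (3,3)N 2/6 ✓ · (3,4)S 4/7 ✓ · (3,5)N 3/7 ✓ · (3,6)N 3/5 ✓
Row 4: (4,1)N 3/4 ✓ · (4,2)N 4/6 ✓ · (4,3)S 3/5 ✓ · (4,5)S 5/7 ✓ · (4,6)S 3/5 ✓
Row 5: (5,1)N 3/5 ✓ · (5,2)S 2/7 ✗ · (5,4)S 4/5 ✓ · (5,5)S 5/6 ✓ · (5,6)S 4/5 ✓
Row 6: (6,1)N 2/5 ✓ · (6,2)S 2/7 ✗ · (6,3)N 3/6 ✓ · (6,5)S 4/7 ✓ · (6,6)N 1/5 ✗
Row 7: (7,1)S 1/3 ✓ · (7,2)N 3/5 ✓ · (7,3)N 3/4 ✓ · (7,4)N 3/4 ✓ · (7,5)N 2/4 ✓ · (7,6)S 1/3 ✓

(5,2), (6,2), (6,6)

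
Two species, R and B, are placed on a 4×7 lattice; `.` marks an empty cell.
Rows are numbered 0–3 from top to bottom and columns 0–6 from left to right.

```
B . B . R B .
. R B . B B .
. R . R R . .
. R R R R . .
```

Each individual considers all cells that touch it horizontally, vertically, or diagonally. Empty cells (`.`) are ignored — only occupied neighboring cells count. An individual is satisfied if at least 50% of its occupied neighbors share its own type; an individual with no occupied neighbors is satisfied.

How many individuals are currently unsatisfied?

(0,0)B 0/1 ✗
(0,2)B 1/2 ✓
(0,4)R 0/3 ✗
(0,5)B 2/3 ✓
(1,1)R 1/4 ✗
(1,2)B 1/4 ✗
(1,4)B 2/5 ✗
(1,5)B 2/4 ✓
(2,1)R 3/4 ✓
(2,3)R 4/6 ✓
(2,4)R 3/5 ✓
(3,1)R 2/2 ✓
(3,2)R 4/4 ✓
(3,3)R 4/4 ✓
(3,4)R 3/3 ✓
Unsatisfied: (0,0), (0,4), (1,1), (1,2), (1,4) — 5 in total.

5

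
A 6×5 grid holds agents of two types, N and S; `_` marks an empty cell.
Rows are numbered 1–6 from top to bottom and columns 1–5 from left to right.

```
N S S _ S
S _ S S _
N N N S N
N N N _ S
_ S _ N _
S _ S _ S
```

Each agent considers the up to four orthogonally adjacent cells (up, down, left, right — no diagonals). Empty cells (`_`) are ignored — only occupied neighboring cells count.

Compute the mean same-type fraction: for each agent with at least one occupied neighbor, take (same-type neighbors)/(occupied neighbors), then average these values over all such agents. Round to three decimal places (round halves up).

0.526

Row 1: (1,1)N 0/2 · (1,2)S 1/2 · (1,3)S 2/2 · (1,5)S — no occupied neighbors
Row 2: (2,1)S 0/2 · (2,3)S 2/3 · (2,4)S 2/2
Row 3: (3,1)N 2/3 · (3,2)N 3/3 · (3,3)N 2/4 · (3,4)S 1/3 · (3,5)N 0/2
Row 4: (4,1)N 2/2 · (4,2)N 3/4 · (4,3)N 2/2 · (4,5)S 0/1
Row 5: (5,2)S 0/1 · (5,4)N — no occupied neighbors
Row 6: (6,1)S — no occupied neighbors · (6,3)S — no occupied neighbors · (6,5)S — no occupied neighbors
Sum over 16 agents: 0/2 + 1/2 + 2/2 + 0/2 + 2/3 + 2/2 + 2/3 + 3/3 + 2/4 + 1/3 + 0/2 + 2/2 + 3/4 + 2/2 + 0/1 + 0/1 = 101/12; mean = 101/12 ÷ 16 = 101/192 = 0.526041… → 0.526.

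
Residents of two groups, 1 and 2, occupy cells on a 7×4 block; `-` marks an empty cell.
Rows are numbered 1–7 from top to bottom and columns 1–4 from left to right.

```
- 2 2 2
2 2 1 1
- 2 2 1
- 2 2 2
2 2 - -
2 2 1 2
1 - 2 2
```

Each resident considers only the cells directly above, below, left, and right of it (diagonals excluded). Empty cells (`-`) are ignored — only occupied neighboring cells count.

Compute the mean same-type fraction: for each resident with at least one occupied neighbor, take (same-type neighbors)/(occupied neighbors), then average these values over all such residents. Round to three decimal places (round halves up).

0.659

Row 1: (1,2)2 2/2 · (1,3)2 2/3 · (1,4)2 1/2
Row 2: (2,1)2 1/1 · (2,2)2 3/4 · (2,3)1 1/4 · (2,4)1 2/3
Row 3: (3,2)2 3/3 · (3,3)2 2/4 · (3,4)1 1/3
Row 4: (4,2)2 3/3 · (4,3)2 3/3 · (4,4)2 1/2
Row 5: (5,1)2 2/2 · (5,2)2 3/3
Row 6: (6,1)2 2/3 · (6,2)2 2/3 · (6,3)1 0/3 · (6,4)2 1/2
Row 7: (7,1)1 0/1 · (7,3)2 1/2 · (7,4)2 2/2
Sum over 22 residents: 2/2 + 2/3 + 1/2 + 1/1 + 3/4 + 1/4 + 2/3 + 3/3 + 2/4 + 1/3 + 3/3 + 3/3 + 1/2 + 2/2 + 3/3 + 2/3 + 2/3 + 0/3 + 1/2 + 0/1 + 1/2 + 2/2 = 29/2; mean = 29/2 ÷ 22 = 29/44 = 0.659090… → 0.659.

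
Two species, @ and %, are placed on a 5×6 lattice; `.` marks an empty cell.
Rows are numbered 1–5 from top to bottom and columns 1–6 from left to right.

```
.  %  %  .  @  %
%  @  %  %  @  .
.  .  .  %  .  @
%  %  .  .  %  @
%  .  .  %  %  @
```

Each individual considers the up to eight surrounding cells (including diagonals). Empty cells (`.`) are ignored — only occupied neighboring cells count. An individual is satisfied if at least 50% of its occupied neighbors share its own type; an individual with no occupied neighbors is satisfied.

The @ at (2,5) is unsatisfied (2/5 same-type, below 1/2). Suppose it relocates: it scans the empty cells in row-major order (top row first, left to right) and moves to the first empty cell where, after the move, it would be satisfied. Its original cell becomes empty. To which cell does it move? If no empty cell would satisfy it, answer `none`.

Vacating (2,5). Empty cells in order:
  (1,1): 1/3 same-type → still unsatisfied.
  (1,4): 1/4 same-type → still unsatisfied.
  (2,6): 2/3 same-type → satisfied — stop here.

(2,6)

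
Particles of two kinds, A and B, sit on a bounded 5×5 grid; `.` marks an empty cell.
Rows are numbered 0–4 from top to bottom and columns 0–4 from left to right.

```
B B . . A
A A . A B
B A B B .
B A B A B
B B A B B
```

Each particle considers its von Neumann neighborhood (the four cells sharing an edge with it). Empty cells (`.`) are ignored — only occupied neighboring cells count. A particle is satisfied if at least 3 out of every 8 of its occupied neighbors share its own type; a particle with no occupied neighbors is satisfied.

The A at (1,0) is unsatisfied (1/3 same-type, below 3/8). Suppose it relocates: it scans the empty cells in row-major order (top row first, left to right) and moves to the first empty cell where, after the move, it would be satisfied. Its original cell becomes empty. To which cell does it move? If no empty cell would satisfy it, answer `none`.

(0,3)

Vacating (1,0). Empty cells in order:
  (0,2): 0/1 same-type → still unsatisfied.
  (0,3): 2/2 same-type → satisfied — stop here.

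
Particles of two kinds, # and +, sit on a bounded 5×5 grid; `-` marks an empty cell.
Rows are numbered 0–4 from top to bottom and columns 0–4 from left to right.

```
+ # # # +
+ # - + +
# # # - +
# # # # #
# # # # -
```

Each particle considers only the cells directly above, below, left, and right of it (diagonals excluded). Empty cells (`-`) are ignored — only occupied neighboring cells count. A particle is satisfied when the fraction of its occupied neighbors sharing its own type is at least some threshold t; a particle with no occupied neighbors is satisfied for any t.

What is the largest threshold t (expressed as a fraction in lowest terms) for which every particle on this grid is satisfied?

(0,0)+ 1/2
(0,1)# 2/3
(0,2)# 2/2
(0,3)# 1/3
(0,4)+ 1/2
(1,0)+ 1/3
(1,1)# 2/3
(1,3)+ 1/2
(1,4)+ 3/3
(2,0)# 2/3
(2,1)# 4/4
(2,2)# 2/2
(2,4)+ 1/2
(3,0)# 3/3
(3,1)# 4/4
(3,2)# 4/4
(3,3)# 3/3
(3,4)# 1/2
(4,0)# 2/2
(4,1)# 3/3
(4,2)# 3/3
(4,3)# 2/2
The smallest same-type fraction is 1/3 at (0,3), which reduces to 1/3. Any threshold above that leaves this particle unsatisfied.

1/3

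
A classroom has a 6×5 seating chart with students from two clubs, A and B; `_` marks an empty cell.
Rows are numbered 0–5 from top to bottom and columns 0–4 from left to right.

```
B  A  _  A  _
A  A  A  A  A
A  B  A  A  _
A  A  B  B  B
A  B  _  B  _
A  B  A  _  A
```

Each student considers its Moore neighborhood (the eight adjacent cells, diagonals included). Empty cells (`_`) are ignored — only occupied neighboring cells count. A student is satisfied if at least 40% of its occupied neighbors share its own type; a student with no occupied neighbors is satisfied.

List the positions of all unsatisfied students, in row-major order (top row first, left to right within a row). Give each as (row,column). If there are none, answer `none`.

Row 0: (0,0)B 0/3 ✗ · (0,1)A 3/4 ✓ · (0,3)A 3/3 ✓
Row 1: (1,0)A 3/5 ✓ · (1,1)A 5/7 ✓ · (1,2)A 6/7 ✓ · (1,3)A 5/5 ✓ · (1,4)A 3/3 ✓
Row 2: (2,0)A 4/5 ✓ · (2,1)B 1/8 ✗ · (2,2)A 5/8 ✓ · (2,3)A 4/7 ✓
Row 3: (3,0)A 3/5 ✓ · (3,1)A 4/7 ✓ · (3,2)B 4/7 ✓ · (3,3)B 3/5 ✓ · (3,4)B 2/3 ✓
Row 4: (4,0)A 3/5 ✓ · (4,1)B 2/7 ✗ · (4,3)B 3/5 ✓
Row 5: (5,0)A 1/3 ✗ · (5,1)B 1/4 ✗ · (5,2)A 0/3 ✗ · (5,4)A 0/1 ✗

(0,0), (2,1), (4,1), (5,0), (5,1), (5,2), (5,4)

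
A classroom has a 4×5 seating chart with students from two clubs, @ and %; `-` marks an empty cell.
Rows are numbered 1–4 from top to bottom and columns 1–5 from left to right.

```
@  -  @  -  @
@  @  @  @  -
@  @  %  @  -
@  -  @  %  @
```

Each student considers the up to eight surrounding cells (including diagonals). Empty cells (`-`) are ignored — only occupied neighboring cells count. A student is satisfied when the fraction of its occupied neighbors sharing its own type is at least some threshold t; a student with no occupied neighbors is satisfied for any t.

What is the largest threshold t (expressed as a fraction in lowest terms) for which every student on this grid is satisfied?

(1,1)@ 2/2
(1,3)@ 3/3
(1,5)@ 1/1
(2,1)@ 4/4
(2,2)@ 6/7
(2,3)@ 5/6
(2,4)@ 4/5
(3,1)@ 4/4
(3,2)@ 6/7
(3,3)% 1/7
(3,4)@ 4/6
(4,1)@ 2/2
(4,3)@ 2/4
(4,4)% 1/4
(4,5)@ 1/2
The smallest same-type fraction is 1/7 at (3,3), which reduces to 1/7. Any threshold above that leaves this student unsatisfied.

1/7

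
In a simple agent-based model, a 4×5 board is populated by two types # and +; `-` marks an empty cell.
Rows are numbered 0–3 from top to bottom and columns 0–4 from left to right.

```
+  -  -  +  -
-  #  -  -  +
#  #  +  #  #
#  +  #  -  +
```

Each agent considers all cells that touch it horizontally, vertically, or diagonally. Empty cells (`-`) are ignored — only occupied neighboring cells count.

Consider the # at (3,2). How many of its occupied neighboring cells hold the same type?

2

Occupied neighbors of (3,2): (2,1)=#, (2,2)=+, (2,3)=#, (3,1)=+.
Same type (#): 2 of 4.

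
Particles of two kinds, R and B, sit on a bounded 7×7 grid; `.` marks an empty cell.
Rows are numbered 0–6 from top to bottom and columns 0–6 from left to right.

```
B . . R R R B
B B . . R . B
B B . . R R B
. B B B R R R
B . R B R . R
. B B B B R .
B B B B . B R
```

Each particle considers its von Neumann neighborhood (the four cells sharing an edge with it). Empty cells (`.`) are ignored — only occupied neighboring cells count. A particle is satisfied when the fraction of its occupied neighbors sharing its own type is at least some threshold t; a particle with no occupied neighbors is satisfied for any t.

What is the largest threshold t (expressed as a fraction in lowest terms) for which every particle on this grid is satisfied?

Row 0: (0,0)B 1/1 · (0,3)R 1/1 · (0,4)R 3/3 · (0,5)R 1/2 · (0,6)B 1/2
Row 1: (1,0)B 3/3 · (1,1)B 2/2 · (1,4)R 2/2 · (1,6)B 2/2
Row 2: (2,0)B 2/2 · (2,1)B 3/3 · (2,4)R 3/3 · (2,5)R 2/3 · (2,6)B 1/3
Row 3: (3,1)B 2/2 · (3,2)B 2/3 · (3,3)B 2/3 · (3,4)R 3/4 · (3,5)R 3/3 · (3,6)R 2/3
Row 4: (4,0)B — no occupied neighbors · (4,2)R 0/3 · (4,3)B 2/4 · (4,4)R 1/3 · (4,6)R 1/1
Row 5: (5,1)B 2/2 · (5,2)B 3/4 · (5,3)B 4/4 · (5,4)B 1/3 · (5,5)R 0/2
Row 6: (6,0)B 1/1 · (6,1)B 3/3 · (6,2)B 3/3 · (6,3)B 2/2 · (6,5)B 0/2 · (6,6)R 0/1
The smallest same-type fraction is 0/3 at (4,2), which reduces to 0/1. Any threshold above that leaves this particle unsatisfied.

0/1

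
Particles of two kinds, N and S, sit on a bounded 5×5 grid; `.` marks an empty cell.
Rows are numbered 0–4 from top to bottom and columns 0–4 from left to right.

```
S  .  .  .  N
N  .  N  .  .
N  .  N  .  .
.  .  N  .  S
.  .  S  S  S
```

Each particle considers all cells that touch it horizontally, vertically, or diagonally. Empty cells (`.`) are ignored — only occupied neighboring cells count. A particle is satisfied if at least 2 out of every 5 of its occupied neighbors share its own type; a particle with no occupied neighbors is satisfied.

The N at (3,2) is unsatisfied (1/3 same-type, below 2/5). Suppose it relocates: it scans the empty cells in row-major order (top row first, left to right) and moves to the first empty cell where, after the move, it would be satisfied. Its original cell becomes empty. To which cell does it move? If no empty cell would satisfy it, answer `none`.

Vacating (3,2). Empty cells in order:
  (0,1): 2/3 same-type → satisfied — stop here.

(0,1)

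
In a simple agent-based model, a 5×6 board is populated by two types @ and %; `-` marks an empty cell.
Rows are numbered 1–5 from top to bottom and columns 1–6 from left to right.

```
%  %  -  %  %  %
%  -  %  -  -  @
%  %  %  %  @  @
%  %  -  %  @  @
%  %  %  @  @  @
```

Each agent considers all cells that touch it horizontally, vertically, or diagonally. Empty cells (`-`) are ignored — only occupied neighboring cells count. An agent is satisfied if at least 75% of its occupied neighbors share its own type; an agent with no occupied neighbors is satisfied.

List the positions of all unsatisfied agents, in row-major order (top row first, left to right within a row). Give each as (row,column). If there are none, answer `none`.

Row 1: (1,1)% 2/2 ✓ · (1,2)% 3/3 ✓ · (1,4)% 2/2 ✓ · (1,5)% 2/3 ✗ · (1,6)% 1/2 ✗
Row 2: (2,1)% 4/4 ✓ · (2,3)% 5/5 ✓ · (2,6)@ 2/4 ✗
Row 3: (3,1)% 4/4 ✓ · (3,2)% 6/6 ✓ · (3,3)% 5/5 ✓ · (3,4)% 3/5 ✗ · (3,5)@ 4/6 ✗ · (3,6)@ 4/4 ✓
Row 4: (4,1)% 5/5 ✓ · (4,2)% 7/7 ✓ · (4,4)% 3/7 ✗ · (4,5)@ 6/8 ✓ · (4,6)@ 5/5 ✓
Row 5: (5,1)% 3/3 ✓ · (5,2)% 4/4 ✓ · (5,3)% 3/4 ✓ · (5,4)@ 2/4 ✗ · (5,5)@ 4/5 ✓ · (5,6)@ 3/3 ✓

(1,5), (1,6), (2,6), (3,4), (3,5), (4,4), (5,4)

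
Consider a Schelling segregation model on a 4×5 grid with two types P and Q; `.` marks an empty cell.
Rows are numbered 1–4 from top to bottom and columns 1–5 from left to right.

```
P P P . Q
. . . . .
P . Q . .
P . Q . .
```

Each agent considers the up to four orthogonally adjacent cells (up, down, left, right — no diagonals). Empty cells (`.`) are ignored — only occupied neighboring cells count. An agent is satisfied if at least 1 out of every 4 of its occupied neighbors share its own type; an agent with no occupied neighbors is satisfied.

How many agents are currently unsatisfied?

0

(1,1)P 1/1 ✓
(1,2)P 2/2 ✓
(1,3)P 1/1 ✓
(1,5)Q 0/0 ✓
(3,1)P 1/1 ✓
(3,3)Q 1/1 ✓
(4,1)P 1/1 ✓
(4,3)Q 1/1 ✓
Every one meets the threshold.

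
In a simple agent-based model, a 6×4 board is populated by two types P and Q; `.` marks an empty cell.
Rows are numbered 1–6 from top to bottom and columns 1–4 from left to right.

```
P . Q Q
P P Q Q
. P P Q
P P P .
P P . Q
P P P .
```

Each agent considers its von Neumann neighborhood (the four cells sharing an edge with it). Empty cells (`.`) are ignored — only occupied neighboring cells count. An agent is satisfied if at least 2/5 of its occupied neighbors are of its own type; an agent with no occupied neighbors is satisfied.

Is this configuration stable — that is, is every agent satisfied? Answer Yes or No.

Row 1: (1,1)P 1/1 satisfied · (1,3)Q 2/2 satisfied · (1,4)Q 2/2 satisfied
Row 2: (2,1)P 2/2 satisfied · (2,2)P 2/3 satisfied · (2,3)Q 2/4 satisfied · (2,4)Q 3/3 satisfied
Row 3: (3,2)P 3/3 satisfied · (3,3)P 2/4 satisfied · (3,4)Q 1/2 satisfied
Row 4: (4,1)P 2/2 satisfied · (4,2)P 4/4 satisfied · (4,3)P 2/2 satisfied
Row 5: (5,1)P 3/3 satisfied · (5,2)P 3/3 satisfied · (5,4)Q 0/0 satisfied
Row 6: (6,1)P 2/2 satisfied · (6,2)P 3/3 satisfied · (6,3)P 1/1 satisfied
All meet the threshold, so the configuration is stable.

Yes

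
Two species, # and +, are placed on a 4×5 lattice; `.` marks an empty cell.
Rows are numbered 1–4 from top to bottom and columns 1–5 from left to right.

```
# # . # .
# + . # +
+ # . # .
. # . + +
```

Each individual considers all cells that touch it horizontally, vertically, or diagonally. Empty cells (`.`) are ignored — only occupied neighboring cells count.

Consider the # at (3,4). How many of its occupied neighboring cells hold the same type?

Occupied neighbors of (3,4): (2,4)=#, (2,5)=+, (4,4)=+, (4,5)=+.
Same type (#): 1 of 4.

1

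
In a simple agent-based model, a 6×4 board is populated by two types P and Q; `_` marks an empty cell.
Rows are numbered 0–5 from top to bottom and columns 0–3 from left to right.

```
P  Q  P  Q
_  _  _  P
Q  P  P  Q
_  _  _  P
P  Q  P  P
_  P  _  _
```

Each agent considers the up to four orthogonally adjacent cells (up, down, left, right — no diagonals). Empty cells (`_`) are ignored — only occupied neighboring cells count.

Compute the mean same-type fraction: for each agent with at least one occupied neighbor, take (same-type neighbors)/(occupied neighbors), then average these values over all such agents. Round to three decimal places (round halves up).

0.200

Row 0: (0,0)P 0/1 · (0,1)Q 0/2 · (0,2)P 0/2 · (0,3)Q 0/2
Row 1: (1,3)P 0/2
Row 2: (2,0)Q 0/1 · (2,1)P 1/2 · (2,2)P 1/2 · (2,3)Q 0/3
Row 3: (3,3)P 1/2
Row 4: (4,0)P 0/1 · (4,1)Q 0/3 · (4,2)P 1/2 · (4,3)P 2/2
Row 5: (5,1)P 0/1
Sum over 15 agents: 0/1 + 0/2 + 0/2 + 0/2 + 0/2 + 0/1 + 1/2 + 1/2 + 0/3 + 1/2 + 0/1 + 0/3 + 1/2 + 2/2 + 0/1 = 3; mean = 3 ÷ 15 = 1/5 = 0.2 → 0.200.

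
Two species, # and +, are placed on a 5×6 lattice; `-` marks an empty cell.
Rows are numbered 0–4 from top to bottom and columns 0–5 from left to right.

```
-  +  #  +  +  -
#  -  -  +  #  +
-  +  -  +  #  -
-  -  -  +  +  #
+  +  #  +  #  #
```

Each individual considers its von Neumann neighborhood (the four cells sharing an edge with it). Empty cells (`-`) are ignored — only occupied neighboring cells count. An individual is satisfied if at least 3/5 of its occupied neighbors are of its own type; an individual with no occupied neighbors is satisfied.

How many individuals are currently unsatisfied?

12

(0,1)+ 0/1 ✗
(0,2)# 0/2 ✗
(0,3)+ 2/3 ✓
(0,4)+ 1/2 ✗
(1,0)# 0/0 ✓
(1,3)+ 2/3 ✓
(1,4)# 1/4 ✗
(1,5)+ 0/1 ✗
(2,1)+ 0/0 ✓
(2,3)+ 2/3 ✓
(2,4)# 1/3 ✗
(3,3)+ 3/3 ✓
(3,4)+ 1/4 ✗
(3,5)# 1/2 ✗
(4,0)+ 1/1 ✓
(4,1)+ 1/2 ✗
(4,2)# 0/2 ✗
(4,3)+ 1/3 ✗
(4,4)# 1/3 ✗
(4,5)# 2/2 ✓
Unsatisfied: (0,1), (0,2), (0,4), (1,4), (1,5), (2,4), (3,4), (3,5), (4,1), (4,2), (4,3), (4,4) — 12 in total.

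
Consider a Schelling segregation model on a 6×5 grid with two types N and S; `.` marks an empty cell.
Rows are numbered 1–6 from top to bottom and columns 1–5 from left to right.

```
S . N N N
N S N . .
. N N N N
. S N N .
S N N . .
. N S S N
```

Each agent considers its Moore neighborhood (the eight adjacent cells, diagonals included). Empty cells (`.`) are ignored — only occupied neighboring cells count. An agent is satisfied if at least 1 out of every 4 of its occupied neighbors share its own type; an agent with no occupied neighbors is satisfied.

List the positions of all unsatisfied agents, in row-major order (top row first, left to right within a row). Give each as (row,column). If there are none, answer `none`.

Row 1: (1,1)S 1/2 ✓ · (1,3)N 2/3 ✓ · (1,4)N 3/3 ✓ · (1,5)N 1/1 ✓
Row 2: (2,1)N 1/3 ✓ · (2,2)S 1/6 ✗ · (2,3)N 5/6 ✓
Row 3: (3,2)N 4/6 ✓ · (3,3)N 5/7 ✓ · (3,4)N 5/5 ✓ · (3,5)N 2/2 ✓
Row 4: (4,2)S 1/6 ✗ · (4,3)N 6/7 ✓ · (4,4)N 5/5 ✓
Row 5: (5,1)S 1/3 ✓ · (5,2)N 3/6 ✓ · (5,3)N 4/7 ✓
Row 6: (6,2)N 2/4 ✓ · (6,3)S 1/4 ✓ · (6,4)S 1/3 ✓ · (6,5)N 0/1 ✗

(2,2), (4,2), (6,5)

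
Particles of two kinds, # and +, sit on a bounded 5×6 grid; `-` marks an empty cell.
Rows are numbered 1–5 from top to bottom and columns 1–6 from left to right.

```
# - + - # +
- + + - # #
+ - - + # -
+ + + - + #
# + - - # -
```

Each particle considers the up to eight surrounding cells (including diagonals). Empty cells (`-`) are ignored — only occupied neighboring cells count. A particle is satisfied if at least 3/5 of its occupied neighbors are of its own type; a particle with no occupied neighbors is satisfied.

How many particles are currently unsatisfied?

(1,1)# 0/1 ✗
(1,3)+ 2/2 ✓
(1,5)# 2/3 ✓
(1,6)+ 0/3 ✗
(2,2)+ 3/4 ✓
(2,3)+ 3/3 ✓
(2,5)# 3/5 ✓
(2,6)# 3/4 ✓
(3,1)+ 3/3 ✓
(3,4)+ 3/5 ✓
(3,5)# 3/5 ✓
(4,1)+ 3/4 ✓
(4,2)+ 4/5 ✓
(4,3)+ 3/3 ✓
(4,5)+ 1/4 ✗
(4,6)# 2/3 ✓
(5,1)# 0/3 ✗
(5,2)+ 3/4 ✓
(5,5)# 1/2 ✗
Unsatisfied: (1,1), (1,6), (4,5), (5,1), (5,5) — 5 in total.

5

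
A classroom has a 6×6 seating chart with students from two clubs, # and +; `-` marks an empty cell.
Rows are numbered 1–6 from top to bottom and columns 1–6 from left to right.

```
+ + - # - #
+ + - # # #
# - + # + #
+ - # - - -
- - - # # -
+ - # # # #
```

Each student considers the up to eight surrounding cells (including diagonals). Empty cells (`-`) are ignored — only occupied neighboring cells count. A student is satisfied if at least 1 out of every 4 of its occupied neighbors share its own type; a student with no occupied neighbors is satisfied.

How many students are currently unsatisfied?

(1,1)+ 3/3 satisfied
(1,2)+ 3/3 satisfied
(1,4)# 2/2 satisfied
(1,6)# 2/2 satisfied
(2,1)+ 3/4 satisfied
(2,2)+ 4/5 satisfied
(2,4)# 3/5 satisfied
(2,5)# 6/7 satisfied
(2,6)# 3/4 satisfied
(3,1)# 0/3 not
(3,3)+ 1/4 satisfied
(3,4)# 3/5 satisfied
(3,5)+ 0/5 not
(3,6)# 2/3 satisfied
(4,1)+ 0/1 not
(4,3)# 2/3 satisfied
(5,4)# 5/5 satisfied
(5,5)# 4/4 satisfied
(6,1)+ 0/0 satisfied
(6,3)# 2/2 satisfied
(6,4)# 4/4 satisfied
(6,5)# 4/4 satisfied
(6,6)# 2/2 satisfied
Unsatisfied: (3,1), (3,5), (4,1) — 3 in total.

3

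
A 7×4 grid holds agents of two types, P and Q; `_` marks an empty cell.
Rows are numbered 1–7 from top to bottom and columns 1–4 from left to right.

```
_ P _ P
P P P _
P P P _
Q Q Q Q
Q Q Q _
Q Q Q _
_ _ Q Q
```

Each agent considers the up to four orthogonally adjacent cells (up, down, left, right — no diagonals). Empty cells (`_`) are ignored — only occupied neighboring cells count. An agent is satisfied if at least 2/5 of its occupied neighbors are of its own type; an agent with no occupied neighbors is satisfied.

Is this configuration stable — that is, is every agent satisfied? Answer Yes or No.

Yes

(1,2)P 1/1 satisfied
(1,4)P 0/0 satisfied
(2,1)P 2/2 satisfied
(2,2)P 4/4 satisfied
(2,3)P 2/2 satisfied
(3,1)P 2/3 satisfied
(3,2)P 3/4 satisfied
(3,3)P 2/3 satisfied
(4,1)Q 2/3 satisfied
(4,2)Q 3/4 satisfied
(4,3)Q 3/4 satisfied
(4,4)Q 1/1 satisfied
(5,1)Q 3/3 satisfied
(5,2)Q 4/4 satisfied
(5,3)Q 3/3 satisfied
(6,1)Q 2/2 satisfied
(6,2)Q 3/3 satisfied
(6,3)Q 3/3 satisfied
(7,3)Q 2/2 satisfied
(7,4)Q 1/1 satisfied
All meet the threshold, so the configuration is stable.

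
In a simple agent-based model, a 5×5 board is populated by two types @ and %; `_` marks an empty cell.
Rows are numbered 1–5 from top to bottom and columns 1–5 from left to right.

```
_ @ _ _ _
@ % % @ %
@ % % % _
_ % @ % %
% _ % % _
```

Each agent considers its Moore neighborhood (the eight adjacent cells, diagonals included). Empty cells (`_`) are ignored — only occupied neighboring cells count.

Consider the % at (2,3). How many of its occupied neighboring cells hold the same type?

4

Occupied neighbors of (2,3): (1,2)=@, (2,2)=%, (2,4)=@, (3,2)=%, (3,3)=%, (3,4)=%.
Same type (%): 4 of 6.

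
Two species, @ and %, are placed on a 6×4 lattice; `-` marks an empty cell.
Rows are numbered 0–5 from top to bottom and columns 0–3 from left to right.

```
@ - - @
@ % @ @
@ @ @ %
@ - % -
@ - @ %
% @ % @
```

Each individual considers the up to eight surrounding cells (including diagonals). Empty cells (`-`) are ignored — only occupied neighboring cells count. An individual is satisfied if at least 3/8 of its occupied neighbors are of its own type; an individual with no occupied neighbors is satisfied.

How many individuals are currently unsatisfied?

5

(0,0)@ 1/2 ✓
(0,3)@ 2/2 ✓
(1,0)@ 3/4 ✓
(1,1)% 0/6 ✗
(1,2)@ 4/6 ✓
(1,3)@ 3/4 ✓
(2,0)@ 3/4 ✓
(2,1)@ 5/7 ✓
(2,2)@ 3/6 ✓
(2,3)% 1/4 ✗
(3,0)@ 3/3 ✓
(3,2)% 2/5 ✓
(4,0)@ 2/3 ✓
(4,2)@ 2/5 ✓
(4,3)% 2/4 ✓
(5,0)% 0/2 ✗
(5,1)@ 2/4 ✓
(5,2)% 1/4 ✗
(5,3)@ 1/3 ✗
Unsatisfied: (1,1), (2,3), (5,0), (5,2), (5,3) — 5 in total.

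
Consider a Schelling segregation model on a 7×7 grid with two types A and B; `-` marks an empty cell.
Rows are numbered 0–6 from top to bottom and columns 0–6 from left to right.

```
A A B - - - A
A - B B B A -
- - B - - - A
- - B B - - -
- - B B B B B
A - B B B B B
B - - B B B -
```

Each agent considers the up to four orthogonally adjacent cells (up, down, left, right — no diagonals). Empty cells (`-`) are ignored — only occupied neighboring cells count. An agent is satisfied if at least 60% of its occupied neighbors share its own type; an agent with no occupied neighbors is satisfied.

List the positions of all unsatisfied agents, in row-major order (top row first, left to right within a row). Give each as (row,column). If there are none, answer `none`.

(0,0)A 2/2 ✓
(0,1)A 1/2 ✗
(0,2)B 1/2 ✗
(0,6)A 0/0 ✓
(1,0)A 1/1 ✓
(1,2)B 3/3 ✓
(1,3)B 2/2 ✓
(1,4)B 1/2 ✗
(1,5)A 0/1 ✗
(2,2)B 2/2 ✓
(2,6)A 0/0 ✓
(3,2)B 3/3 ✓
(3,3)B 2/2 ✓
(4,2)B 3/3 ✓
(4,3)B 4/4 ✓
(4,4)B 3/3 ✓
(4,5)B 3/3 ✓
(4,6)B 2/2 ✓
(5,0)A 0/1 ✗
(5,2)B 2/2 ✓
(5,3)B 4/4 ✓
(5,4)B 4/4 ✓
(5,5)B 4/4 ✓
(5,6)B 2/2 ✓
(6,0)B 0/1 ✗
(6,3)B 2/2 ✓
(6,4)B 3/3 ✓
(6,5)B 2/2 ✓

(0,1), (0,2), (1,4), (1,5), (5,0), (6,0)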